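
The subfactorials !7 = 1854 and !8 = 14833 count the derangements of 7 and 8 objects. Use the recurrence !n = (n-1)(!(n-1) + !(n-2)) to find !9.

!9 = (9-1)·(!8 + !7) = 8·(14833 + 1854) = 8·16687 = 133496.

133496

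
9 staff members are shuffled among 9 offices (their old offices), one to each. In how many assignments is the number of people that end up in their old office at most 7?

362879

Sum C(9,i)·!(9-i) for i = 0..7:
  i=0: C(9,0)·!9 = 1·133496 = 133496
  i=1: C(9,1)·!8 = 9·14833 = 133497
  i=2: C(9,2)·!7 = 36·1854 = 66744
  i=3: C(9,3)·!6 = 84·265 = 22260
  i=4: C(9,4)·!5 = 126·44 = 5544
  i=5: C(9,5)·!4 = 126·9 = 1134
  i=6: C(9,6)·!3 = 84·2 = 168
  i=7: C(9,7)·!2 = 36·1 = 36
Total = 362879.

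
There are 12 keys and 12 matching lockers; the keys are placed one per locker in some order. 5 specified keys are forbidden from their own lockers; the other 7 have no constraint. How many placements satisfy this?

Let A_j be the event that the j-th constrained one is fixed. By inclusion-exclusion over the 5 events:
Σ_{j=0}^{5} (-1)^j C(5,j)(12-j)!
= C(5,0)·12! - C(5,1)·11! + C(5,2)·10! - C(5,3)·9! + C(5,4)·8! - C(5,5)·7!
= 479001600 - 199584000 + 36288000 - 3628800 + 201600 - 5040
= 312273360

312273360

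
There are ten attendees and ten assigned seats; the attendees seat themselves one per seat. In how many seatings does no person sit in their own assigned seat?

1334961

!10 is the nearest integer to 10!/e.
10! = 3628800, and 3628800/e ≈ 1334960.92, so !10 = 1334961.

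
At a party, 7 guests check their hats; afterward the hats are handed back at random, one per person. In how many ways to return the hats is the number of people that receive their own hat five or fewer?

5039

# with exactly i fixed is C(7,i)·!(7-i); sum over i=0..5:
  i=0: C(7,0)·!7 = 1·1854 = 1854
  i=1: C(7,1)·!6 = 7·265 = 1855
  i=2: C(7,2)·!5 = 21·44 = 924
  i=3: C(7,3)·!4 = 35·9 = 315
  i=4: C(7,4)·!3 = 35·2 = 70
  i=5: C(7,5)·!2 = 21·1 = 21
Total = 5039.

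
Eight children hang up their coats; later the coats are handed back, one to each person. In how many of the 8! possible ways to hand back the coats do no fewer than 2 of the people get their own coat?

# with exactly i fixed is C(8,i)·!(8-i); sum over i=2..8:
  i=2: C(8,2)·!6 = 28·265 = 7420
  i=3: C(8,3)·!5 = 56·44 = 2464
  i=4: C(8,4)·!4 = 70·9 = 630
  i=5: C(8,5)·!3 = 56·2 = 112
  i=6: C(8,6)·!2 = 28·1 = 28
  i=7: C(8,7)·!1 = 8·0 = 0
  i=8: C(8,8)·!0 = 1·1 = 1
Total = 10655.

10655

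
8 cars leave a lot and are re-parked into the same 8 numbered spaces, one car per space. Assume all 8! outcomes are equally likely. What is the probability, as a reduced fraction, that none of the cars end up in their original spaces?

2119/5760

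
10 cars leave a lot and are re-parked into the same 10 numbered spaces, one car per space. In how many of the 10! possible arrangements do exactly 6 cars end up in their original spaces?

1890

Choose which 6 of the 10 are fixed: C(10,6) = 210.
The other 4 form a derangement: !4 = 9.
Total: 210 × 9 = 1890.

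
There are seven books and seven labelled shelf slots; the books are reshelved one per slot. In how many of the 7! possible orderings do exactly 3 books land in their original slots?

Pick the 3 fixed positions: C(7,3) = 35 ways.
The other 4 form a derangement: !4 = 9.
Total: 35 × 9 = 315.

315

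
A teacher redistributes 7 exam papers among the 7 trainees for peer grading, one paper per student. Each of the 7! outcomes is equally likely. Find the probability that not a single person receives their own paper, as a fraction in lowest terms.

Favorable outcomes: !7 = 1854.
Total outcomes: 7! = 5040.
Probability = 1854/5040 = 103/280.

103/280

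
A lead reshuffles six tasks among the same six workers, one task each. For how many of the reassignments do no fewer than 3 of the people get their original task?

56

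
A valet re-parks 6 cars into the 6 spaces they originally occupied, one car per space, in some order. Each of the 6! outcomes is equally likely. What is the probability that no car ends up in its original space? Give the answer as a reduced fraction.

Favorable outcomes: !6 = 265.
Total outcomes: 6! = 720.
Probability = 265/720 = 53/144.

53/144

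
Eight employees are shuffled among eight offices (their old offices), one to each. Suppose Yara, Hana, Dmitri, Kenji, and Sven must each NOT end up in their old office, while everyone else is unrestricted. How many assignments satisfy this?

21234

Inclusion-exclusion on the 5 forbidden self-matches:
Σ_{j=0}^{5} (-1)^j C(5,j)(8-j)!
= C(5,0)·8! - C(5,1)·7! + C(5,2)·6! - C(5,3)·5! + C(5,4)·4! - C(5,5)·3!
= 40320 - 25200 + 7200 - 1200 + 120 - 6
= 21234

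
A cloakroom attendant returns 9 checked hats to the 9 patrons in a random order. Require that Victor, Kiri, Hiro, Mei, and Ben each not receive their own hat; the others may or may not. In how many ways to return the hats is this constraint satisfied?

Inclusion-exclusion on the 5 forbidden self-matches:
Σ_{j=0}^{5} (-1)^j C(5,j)(9-j)!
= C(5,0)·9! - C(5,1)·8! + C(5,2)·7! - C(5,3)·6! + C(5,4)·5! - C(5,5)·4!
= 362880 - 201600 + 50400 - 7200 + 600 - 24
= 205056

205056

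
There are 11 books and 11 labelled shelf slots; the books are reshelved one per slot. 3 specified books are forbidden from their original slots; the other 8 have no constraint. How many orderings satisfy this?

Inclusion-exclusion on the 3 forbidden self-matches:
Σ_{j=0}^{3} (-1)^j C(3,j)(11-j)!
= C(3,0)·11! - C(3,1)·10! + C(3,2)·9! - C(3,3)·8!
= 39916800 - 10886400 + 1088640 - 40320
= 30078720

30078720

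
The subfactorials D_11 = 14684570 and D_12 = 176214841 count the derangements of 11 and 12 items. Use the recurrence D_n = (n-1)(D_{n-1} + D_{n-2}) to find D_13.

D_13 = (13-1)·(D_12 + D_11) = 12·(176214841 + 14684570) = 12·190899411 = 2290792932.

2290792932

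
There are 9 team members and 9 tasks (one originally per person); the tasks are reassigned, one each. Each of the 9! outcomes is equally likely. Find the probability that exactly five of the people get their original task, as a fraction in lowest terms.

1/320

Favorable outcomes: C(9,5)·!4 = 126·9 = 1134.
Total outcomes: 9! = 362880.
Probability = 1134/362880 = 1/320.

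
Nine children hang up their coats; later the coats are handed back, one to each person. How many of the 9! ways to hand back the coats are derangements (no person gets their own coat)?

The number of derangements of 9 is !9 = Σ_{k=0}^{9} (-1)^k·9!/k!
= 9! - 9!/1! + 9!/2! - 9!/3! + 9!/4! - 9!/5! + 9!/6! - 9!/7! + 9!/8! - 9!/9!
= 362880 - 362880 + 181440 - 60480 + 15120 - 3024 + 504 - 72 + 9 - 1
= 133496

133496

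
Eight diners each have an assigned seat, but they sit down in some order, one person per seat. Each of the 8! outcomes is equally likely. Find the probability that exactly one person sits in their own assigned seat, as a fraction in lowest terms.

103/280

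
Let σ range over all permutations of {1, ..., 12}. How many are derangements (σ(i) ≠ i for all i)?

176214841

!12 is the nearest integer to 12!/e.
12! = 479001600, and 479001600/e ≈ 176214840.93, so !12 = 176214841.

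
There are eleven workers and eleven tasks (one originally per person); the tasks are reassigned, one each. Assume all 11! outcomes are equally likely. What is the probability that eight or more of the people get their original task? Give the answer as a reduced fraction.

Favorable outcomes: Σ_{i≥8} C(11,i)·!(11-i) = 165·2 + 55·1 + 11·0 + 1·1 = 386.
Total outcomes: 11! = 39916800.
Probability = 386/39916800 = 193/19958400.

193/19958400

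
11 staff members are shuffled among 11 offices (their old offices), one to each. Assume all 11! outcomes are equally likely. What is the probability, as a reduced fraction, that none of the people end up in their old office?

Favorable outcomes: !11 = 14684570.
Total outcomes: 11! = 39916800.
Probability = 14684570/39916800 = 1468457/3991680.

1468457/3991680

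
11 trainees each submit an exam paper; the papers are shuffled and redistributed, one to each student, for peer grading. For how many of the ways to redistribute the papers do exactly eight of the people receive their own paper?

330

Choose which 8 of the 11 are fixed: C(11,8) = 165.
The other 3 form a derangement: !3 = 2.
Total: 165 × 2 = 330.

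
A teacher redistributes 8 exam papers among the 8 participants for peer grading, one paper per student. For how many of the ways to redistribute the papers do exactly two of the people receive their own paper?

Choose which 2 of the 8 are fixed: C(8,2) = 28.
The other 6 form a derangement: !6 = 265.
Total: 28 × 265 = 7420.

7420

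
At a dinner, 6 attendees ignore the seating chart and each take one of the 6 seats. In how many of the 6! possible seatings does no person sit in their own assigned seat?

265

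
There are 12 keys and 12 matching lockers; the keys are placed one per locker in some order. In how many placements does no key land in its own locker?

Use !n = n·!(n-1) + (-1)^n.
!12 = 12·14684570 + 1 = 176214841

176214841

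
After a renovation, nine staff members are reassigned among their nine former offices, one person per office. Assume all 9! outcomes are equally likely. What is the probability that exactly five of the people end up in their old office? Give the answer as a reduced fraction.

1/320

Favorable outcomes: C(9,5)·!4 = 126·9 = 1134.
Total outcomes: 9! = 362880.
Probability = 1134/362880 = 1/320.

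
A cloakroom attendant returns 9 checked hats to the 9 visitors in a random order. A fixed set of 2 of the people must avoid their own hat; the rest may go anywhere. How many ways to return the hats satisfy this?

Inclusion-exclusion on the 2 forbidden self-matches:
Σ_{j=0}^{2} (-1)^j C(2,j)(9-j)!
= C(2,0)·9! - C(2,1)·8! + C(2,2)·7!
= 362880 - 80640 + 5040
= 287280

287280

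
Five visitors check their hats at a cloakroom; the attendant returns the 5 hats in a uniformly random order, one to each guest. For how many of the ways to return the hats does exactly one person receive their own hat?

Pick the single fixed position: C(5,1) = 5 ways.
The other 4 form a derangement: !4 = 9.
Total: 5 × 9 = 45.

45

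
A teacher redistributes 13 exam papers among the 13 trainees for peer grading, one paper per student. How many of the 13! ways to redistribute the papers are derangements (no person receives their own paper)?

The number of derangements of 13 is !13 = Σ_{k=0}^{13} (-1)^k·13!/k!
= 13! - 13!/1! + 13!/2! - 13!/3! + 13!/4! - 13!/5! + 13!/6! - 13!/7! + 13!/8! - 13!/9! + 13!/10! - 13!/11! + 13!/12! - 13!/13!
= 6227020800 - 6227020800 + 3113510400 - 1037836800 + 259459200 - 51891840 + 8648640 - 1235520 + 154440 - 17160 + 1716 - 156 + 13 - 1
= 2290792932

2290792932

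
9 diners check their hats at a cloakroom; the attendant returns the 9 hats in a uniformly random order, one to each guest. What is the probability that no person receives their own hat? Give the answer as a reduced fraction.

Favorable outcomes: !9 = 133496.
Total outcomes: 9! = 362880.
Probability = 133496/362880 = 16687/45360.

16687/45360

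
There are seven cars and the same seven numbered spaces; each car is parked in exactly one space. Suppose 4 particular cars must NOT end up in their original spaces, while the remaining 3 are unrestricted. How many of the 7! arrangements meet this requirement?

Let A_j be the event that the j-th constrained one is fixed. By inclusion-exclusion over the 4 events:
Σ_{j=0}^{4} (-1)^j C(4,j)(7-j)!
= C(4,0)·7! - C(4,1)·6! + C(4,2)·5! - C(4,3)·4! + C(4,4)·3!
= 5040 - 2880 + 720 - 96 + 6
= 2790

2790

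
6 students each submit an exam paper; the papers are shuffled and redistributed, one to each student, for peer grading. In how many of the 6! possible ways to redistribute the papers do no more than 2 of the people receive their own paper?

# with exactly i fixed is C(6,i)·!(6-i); sum over i=0..2:
  i=0: C(6,0)·!6 = 1·265 = 265
  i=1: C(6,1)·!5 = 6·44 = 264
  i=2: C(6,2)·!4 = 15·9 = 135
Total = 664.

664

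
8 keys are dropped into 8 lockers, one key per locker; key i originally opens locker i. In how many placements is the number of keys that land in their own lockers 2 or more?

10655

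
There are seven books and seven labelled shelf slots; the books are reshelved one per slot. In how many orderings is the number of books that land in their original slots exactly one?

Pick the single fixed position: C(7,1) = 7 ways.
The other 6 form a derangement: !6 = 265.
Total: 7 × 265 = 1855.

1855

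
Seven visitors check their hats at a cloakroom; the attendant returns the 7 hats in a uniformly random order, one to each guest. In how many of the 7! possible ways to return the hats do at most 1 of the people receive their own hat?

# with exactly i fixed is C(7,i)·!(7-i); sum over i=0..1:
  i=0: C(7,0)·!7 = 1·1854 = 1854
  i=1: C(7,1)·!6 = 7·265 = 1855
Total = 3709.

3709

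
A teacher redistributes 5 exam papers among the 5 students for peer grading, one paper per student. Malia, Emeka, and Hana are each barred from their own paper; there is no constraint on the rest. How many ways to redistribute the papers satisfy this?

Inclusion-exclusion on the 3 forbidden self-matches:
Σ_{j=0}^{3} (-1)^j C(3,j)(5-j)!
= C(3,0)·5! - C(3,1)·4! + C(3,2)·3! - C(3,3)·2!
= 120 - 72 + 18 - 2
= 64

64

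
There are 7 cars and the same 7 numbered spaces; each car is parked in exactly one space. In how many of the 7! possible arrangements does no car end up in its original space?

1854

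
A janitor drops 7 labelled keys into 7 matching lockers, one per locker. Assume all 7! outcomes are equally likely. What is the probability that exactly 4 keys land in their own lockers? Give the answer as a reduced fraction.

1/72

Favorable outcomes: C(7,4)·!3 = 35·2 = 70.
Total outcomes: 7! = 5040.
Probability = 70/5040 = 1/72.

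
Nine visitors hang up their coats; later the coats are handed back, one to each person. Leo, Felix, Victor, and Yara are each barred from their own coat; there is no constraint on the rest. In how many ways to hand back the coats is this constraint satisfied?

Inclusion-exclusion on the 4 forbidden self-matches:
Σ_{j=0}^{4} (-1)^j C(4,j)(9-j)!
= C(4,0)·9! - C(4,1)·8! + C(4,2)·7! - C(4,3)·6! + C(4,4)·5!
= 362880 - 161280 + 30240 - 2880 + 120
= 229080

229080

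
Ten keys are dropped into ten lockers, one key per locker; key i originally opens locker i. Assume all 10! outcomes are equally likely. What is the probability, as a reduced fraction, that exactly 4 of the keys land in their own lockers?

53/3456

Favorable outcomes: C(10,4)·!6 = 210·265 = 55650.
Total outcomes: 10! = 3628800.
Probability = 55650/3628800 = 53/3456.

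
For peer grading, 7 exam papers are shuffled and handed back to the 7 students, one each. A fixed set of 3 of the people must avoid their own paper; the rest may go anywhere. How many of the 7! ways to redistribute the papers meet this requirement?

Inclusion-exclusion on the 3 forbidden self-matches:
Σ_{j=0}^{3} (-1)^j C(3,j)(7-j)!
= C(3,0)·7! - C(3,1)·6! + C(3,2)·5! - C(3,3)·4!
= 5040 - 2160 + 360 - 24
= 3216

3216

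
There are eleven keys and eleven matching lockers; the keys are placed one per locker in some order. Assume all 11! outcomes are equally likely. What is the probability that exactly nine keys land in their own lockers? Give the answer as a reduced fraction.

1/725760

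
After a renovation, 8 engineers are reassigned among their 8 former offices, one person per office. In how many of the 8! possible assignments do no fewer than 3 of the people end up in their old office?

3235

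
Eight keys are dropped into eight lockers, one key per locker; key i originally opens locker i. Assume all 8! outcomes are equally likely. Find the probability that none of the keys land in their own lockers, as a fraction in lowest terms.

Favorable outcomes: !8 = 14833.
Total outcomes: 8! = 40320.
Probability = 14833/40320 = 2119/5760.

2119/5760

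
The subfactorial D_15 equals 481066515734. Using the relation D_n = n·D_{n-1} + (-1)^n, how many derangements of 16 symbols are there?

D_16 = 16·481066515734 + 1 = 7697064251745.

7697064251745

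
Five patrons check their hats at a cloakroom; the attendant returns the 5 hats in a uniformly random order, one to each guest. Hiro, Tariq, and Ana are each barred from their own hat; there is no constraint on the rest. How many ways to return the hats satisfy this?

64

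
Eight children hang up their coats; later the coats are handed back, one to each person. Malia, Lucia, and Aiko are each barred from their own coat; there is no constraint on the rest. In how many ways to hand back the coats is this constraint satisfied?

27240

Inclusion-exclusion on the 3 forbidden self-matches:
Σ_{j=0}^{3} (-1)^j C(3,j)(8-j)!
= C(3,0)·8! - C(3,1)·7! + C(3,2)·6! - C(3,3)·5!
= 40320 - 15120 + 2160 - 120
= 27240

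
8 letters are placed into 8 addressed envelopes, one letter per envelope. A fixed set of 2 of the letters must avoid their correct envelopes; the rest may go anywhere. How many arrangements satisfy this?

30960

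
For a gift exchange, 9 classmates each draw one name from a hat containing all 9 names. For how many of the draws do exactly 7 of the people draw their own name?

Choose which 7 of the 9 are fixed: C(9,7) = 36.
The other 2 form a derangement: !2 = 1.
Total: 36 × 1 = 36.

36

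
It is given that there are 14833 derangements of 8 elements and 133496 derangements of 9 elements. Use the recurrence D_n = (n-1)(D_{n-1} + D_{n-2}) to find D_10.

1334961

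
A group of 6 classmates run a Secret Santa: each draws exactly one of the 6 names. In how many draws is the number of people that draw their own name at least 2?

Sum C(6,i)·!(6-i) for i = 2..6:
  i=2: C(6,2)·!4 = 15·9 = 135
  i=3: C(6,3)·!3 = 20·2 = 40
  i=4: C(6,4)·!2 = 15·1 = 15
  i=5: C(6,5)·!1 = 6·0 = 0
  i=6: C(6,6)·!0 = 1·1 = 1
Total = 191.

191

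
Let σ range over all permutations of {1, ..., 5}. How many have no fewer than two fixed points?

31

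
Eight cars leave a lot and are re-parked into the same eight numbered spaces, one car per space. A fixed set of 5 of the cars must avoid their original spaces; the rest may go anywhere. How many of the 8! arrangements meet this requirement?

Inclusion-exclusion on the 5 forbidden self-matches:
Σ_{j=0}^{5} (-1)^j C(5,j)(8-j)!
= C(5,0)·8! - C(5,1)·7! + C(5,2)·6! - C(5,3)·5! + C(5,4)·4! - C(5,5)·3!
= 40320 - 25200 + 7200 - 1200 + 120 - 6
= 21234

21234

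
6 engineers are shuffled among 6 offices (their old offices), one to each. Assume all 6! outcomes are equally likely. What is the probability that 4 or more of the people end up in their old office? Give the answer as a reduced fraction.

1/45

Favorable outcomes: Σ_{i≥4} C(6,i)·!(6-i) = 15·1 + 6·0 + 1·1 = 16.
Total outcomes: 6! = 720.
Probability = 16/720 = 1/45.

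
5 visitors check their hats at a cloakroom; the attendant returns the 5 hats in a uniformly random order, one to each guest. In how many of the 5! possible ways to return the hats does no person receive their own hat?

Use !n = (n-1)(!(n-1) + !(n-2)).
!5 = 4·(9 + 2) = 4·11 = 44

44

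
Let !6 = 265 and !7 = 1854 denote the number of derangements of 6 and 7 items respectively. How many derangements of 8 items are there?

14833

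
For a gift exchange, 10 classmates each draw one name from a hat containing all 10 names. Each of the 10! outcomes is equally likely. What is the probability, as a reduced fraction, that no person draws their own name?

Favorable outcomes: !10 = 1334961.
Total outcomes: 10! = 3628800.
Probability = 1334961/3628800 = 16481/44800.

16481/44800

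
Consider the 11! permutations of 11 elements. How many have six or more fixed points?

23684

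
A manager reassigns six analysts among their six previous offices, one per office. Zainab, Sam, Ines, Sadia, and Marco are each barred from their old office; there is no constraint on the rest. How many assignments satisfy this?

Inclusion-exclusion on the 5 forbidden self-matches:
Σ_{j=0}^{5} (-1)^j C(5,j)(6-j)!
= C(5,0)·6! - C(5,1)·5! + C(5,2)·4! - C(5,3)·3! + C(5,4)·2! - C(5,5)·1!
= 720 - 600 + 240 - 60 + 10 - 1
= 309

309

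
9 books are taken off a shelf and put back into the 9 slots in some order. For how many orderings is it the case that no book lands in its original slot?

!9 is the nearest integer to 9!/e.
9! = 362880, and 362880/e ≈ 133496.09, so !9 = 133496.

133496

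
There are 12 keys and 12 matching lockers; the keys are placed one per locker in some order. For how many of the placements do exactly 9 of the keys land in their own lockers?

440

Pick the 9 fixed positions: C(12,9) = 220 ways.
The other 3 form a derangement: !3 = 2.
Total: 220 × 2 = 440.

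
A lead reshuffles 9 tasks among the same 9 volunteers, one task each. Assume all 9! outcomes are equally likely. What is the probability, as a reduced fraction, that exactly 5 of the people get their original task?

Favorable outcomes: C(9,5)·!4 = 126·9 = 1134.
Total outcomes: 9! = 362880.
Probability = 1134/362880 = 1/320.

1/320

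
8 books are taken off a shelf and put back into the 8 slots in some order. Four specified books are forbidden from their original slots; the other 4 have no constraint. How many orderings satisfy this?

24024

Inclusion-exclusion on the 4 forbidden self-matches:
Σ_{j=0}^{4} (-1)^j C(4,j)(8-j)!
= C(4,0)·8! - C(4,1)·7! + C(4,2)·6! - C(4,3)·5! + C(4,4)·4!
= 40320 - 20160 + 4320 - 480 + 24
= 24024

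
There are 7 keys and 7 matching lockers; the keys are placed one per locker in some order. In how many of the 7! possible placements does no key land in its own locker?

1854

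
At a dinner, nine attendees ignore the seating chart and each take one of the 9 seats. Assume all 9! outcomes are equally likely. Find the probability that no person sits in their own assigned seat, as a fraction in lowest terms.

Favorable outcomes: !9 = 133496.
Total outcomes: 9! = 362880.
Probability = 133496/362880 = 16687/45360.

16687/45360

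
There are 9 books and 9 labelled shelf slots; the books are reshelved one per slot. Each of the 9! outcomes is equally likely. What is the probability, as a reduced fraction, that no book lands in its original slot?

Favorable outcomes: !9 = 133496.
Total outcomes: 9! = 362880.
Probability = 133496/362880 = 16687/45360.

16687/45360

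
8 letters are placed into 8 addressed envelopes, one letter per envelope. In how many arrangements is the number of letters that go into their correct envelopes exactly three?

2464

Pick the 3 fixed positions: C(8,3) = 56 ways.
The other 5 form a derangement: !5 = 44.
Total: 56 × 44 = 2464.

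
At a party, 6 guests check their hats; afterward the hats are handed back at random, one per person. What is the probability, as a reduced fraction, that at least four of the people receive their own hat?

1/45

Favorable outcomes: Σ_{i≥4} C(6,i)·!(6-i) = 15·1 + 6·0 + 1·1 = 16.
Total outcomes: 6! = 720.
Probability = 16/720 = 1/45.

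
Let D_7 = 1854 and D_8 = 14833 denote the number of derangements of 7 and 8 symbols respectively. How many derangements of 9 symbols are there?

D_9 = (9-1)·(D_8 + D_7) = 8·(14833 + 1854) = 8·16687 = 133496.

133496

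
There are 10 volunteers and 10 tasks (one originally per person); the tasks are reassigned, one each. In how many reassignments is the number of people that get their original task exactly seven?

Pick the 7 fixed positions: C(10,7) = 120 ways.
The other 3 form a derangement: !3 = 2.
Total: 120 × 2 = 240.

240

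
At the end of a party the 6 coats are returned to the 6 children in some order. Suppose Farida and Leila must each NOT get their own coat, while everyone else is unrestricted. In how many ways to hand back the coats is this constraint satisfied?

504

Let A_j be the event that the j-th constrained one is fixed. By inclusion-exclusion over the 2 events:
Σ_{j=0}^{2} (-1)^j C(2,j)(6-j)!
= C(2,0)·6! - C(2,1)·5! + C(2,2)·4!
= 720 - 240 + 24
= 504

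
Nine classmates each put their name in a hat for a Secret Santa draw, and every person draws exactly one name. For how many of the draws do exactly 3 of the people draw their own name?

22260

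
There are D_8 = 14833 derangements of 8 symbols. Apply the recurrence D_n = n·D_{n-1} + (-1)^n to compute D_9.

133496

D_9 = 9·14833 - 1 = 133496.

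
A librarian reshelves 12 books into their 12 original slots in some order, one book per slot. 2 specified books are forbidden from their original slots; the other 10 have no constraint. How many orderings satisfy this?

Inclusion-exclusion on the 2 forbidden self-matches:
Σ_{j=0}^{2} (-1)^j C(2,j)(12-j)!
= C(2,0)·12! - C(2,1)·11! + C(2,2)·10!
= 479001600 - 79833600 + 3628800
= 402796800

402796800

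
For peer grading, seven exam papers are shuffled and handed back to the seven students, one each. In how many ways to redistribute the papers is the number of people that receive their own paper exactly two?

924

Pick the 2 fixed positions: C(7,2) = 21 ways.
The remaining 5 must be deranged: !5 = 44.
Total: 21 × 44 = 924.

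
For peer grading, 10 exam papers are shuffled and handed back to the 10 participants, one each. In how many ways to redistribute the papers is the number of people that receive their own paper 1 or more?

Sum C(10,i)·!(10-i) for i = 1..10:
  i=1: C(10,1)·!9 = 10·133496 = 1334960
  i=2: C(10,2)·!8 = 45·14833 = 667485
  i=3: C(10,3)·!7 = 120·1854 = 222480
  i=4: C(10,4)·!6 = 210·265 = 55650
  i=5: C(10,5)·!5 = 252·44 = 11088
  i=6: C(10,6)·!4 = 210·9 = 1890
  i=7: C(10,7)·!3 = 120·2 = 240
  i=8: C(10,8)·!2 = 45·1 = 45
  i=9: C(10,9)·!1 = 10·0 = 0
  i=10: C(10,10)·!0 = 1·1 = 1
Total = 2293839.

2293839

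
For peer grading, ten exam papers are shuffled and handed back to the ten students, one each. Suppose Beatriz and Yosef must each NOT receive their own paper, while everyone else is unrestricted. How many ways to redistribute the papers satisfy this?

Inclusion-exclusion on the 2 forbidden self-matches:
Σ_{j=0}^{2} (-1)^j C(2,j)(10-j)!
= C(2,0)·10! - C(2,1)·9! + C(2,2)·8!
= 3628800 - 725760 + 40320
= 2943360

2943360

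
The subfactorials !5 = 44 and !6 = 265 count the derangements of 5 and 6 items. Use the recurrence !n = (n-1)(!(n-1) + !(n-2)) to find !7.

1854

!7 = (7-1)·(!6 + !5) = 6·(265 + 44) = 6·309 = 1854.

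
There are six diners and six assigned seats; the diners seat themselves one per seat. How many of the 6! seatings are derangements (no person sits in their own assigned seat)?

265

The number of derangements of 6 is !6 = Σ_{k=0}^{6} (-1)^k·6!/k!
= 6! - 6!/1! + 6!/2! - 6!/3! + 6!/4! - 6!/5! + 6!/6!
= 720 - 720 + 360 - 120 + 30 - 6 + 1
= 265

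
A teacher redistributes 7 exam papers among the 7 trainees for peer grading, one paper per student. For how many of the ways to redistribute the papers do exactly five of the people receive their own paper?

Pick the 5 fixed positions: C(7,5) = 21 ways.
The remaining 2 must be deranged: !2 = 1.
Total: 21 × 1 = 21.

21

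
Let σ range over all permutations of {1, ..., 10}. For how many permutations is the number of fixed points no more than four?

3615536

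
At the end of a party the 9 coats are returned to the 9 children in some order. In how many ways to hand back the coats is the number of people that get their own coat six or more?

205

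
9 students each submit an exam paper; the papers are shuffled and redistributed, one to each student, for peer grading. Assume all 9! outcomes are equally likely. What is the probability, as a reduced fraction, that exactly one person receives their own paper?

Favorable outcomes: C(9,1)·!8 = 9·14833 = 133497.
Total outcomes: 9! = 362880.
Probability = 133497/362880 = 2119/5760.

2119/5760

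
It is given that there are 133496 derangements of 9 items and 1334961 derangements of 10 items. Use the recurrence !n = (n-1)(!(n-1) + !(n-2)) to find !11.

14684570

!11 = (11-1)·(!10 + !9) = 10·(1334961 + 133496) = 10·1468457 = 14684570.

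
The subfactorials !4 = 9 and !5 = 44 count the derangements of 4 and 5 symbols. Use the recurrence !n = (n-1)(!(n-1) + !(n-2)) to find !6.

265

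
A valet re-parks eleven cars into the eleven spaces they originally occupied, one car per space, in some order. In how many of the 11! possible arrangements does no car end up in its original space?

14684570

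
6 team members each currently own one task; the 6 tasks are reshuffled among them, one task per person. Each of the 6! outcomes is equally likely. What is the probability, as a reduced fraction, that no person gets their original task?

Favorable outcomes: !6 = 265.
Total outcomes: 6! = 720.
Probability = 265/720 = 53/144.

53/144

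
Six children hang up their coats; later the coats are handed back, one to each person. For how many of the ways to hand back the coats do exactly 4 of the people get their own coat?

15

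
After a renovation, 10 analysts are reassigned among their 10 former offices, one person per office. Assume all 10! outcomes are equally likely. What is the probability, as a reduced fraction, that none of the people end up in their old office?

16481/44800

Favorable outcomes: !10 = 1334961.
Total outcomes: 10! = 3628800.
Probability = 1334961/3628800 = 16481/44800.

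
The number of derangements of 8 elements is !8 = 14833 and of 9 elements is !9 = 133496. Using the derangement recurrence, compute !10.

1334961

!10 = (10-1)·(!9 + !8) = 9·(133496 + 14833) = 9·148329 = 1334961.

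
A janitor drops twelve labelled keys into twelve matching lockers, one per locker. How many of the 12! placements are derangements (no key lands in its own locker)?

176214841

By inclusion-exclusion, !12 = Σ (-1)^k · 12!/k! for k=0..12
= 12! - 12!/1! + 12!/2! - 12!/3! + 12!/4! - 12!/5! + 12!/6! - 12!/7! + 12!/8! - 12!/9! + 12!/10! - 12!/11! + 12!/12!
= 479001600 - 479001600 + 239500800 - 79833600 + 19958400 - 3991680 + 665280 - 95040 + 11880 - 1320 + 132 - 12 + 1
= 176214841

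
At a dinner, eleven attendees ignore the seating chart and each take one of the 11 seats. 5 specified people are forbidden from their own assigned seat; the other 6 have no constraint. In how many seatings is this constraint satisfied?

Let A_j be the event that the j-th constrained one is fixed. By inclusion-exclusion over the 5 events:
Σ_{j=0}^{5} (-1)^j C(5,j)(11-j)!
= C(5,0)·11! - C(5,1)·10! + C(5,2)·9! - C(5,3)·8! + C(5,4)·7! - C(5,5)·6!
= 39916800 - 18144000 + 3628800 - 403200 + 25200 - 720
= 25022880

25022880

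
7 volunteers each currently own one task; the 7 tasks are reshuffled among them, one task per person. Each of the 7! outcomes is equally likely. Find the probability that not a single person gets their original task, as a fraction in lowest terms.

103/280

Favorable outcomes: !7 = 1854.
Total outcomes: 7! = 5040.
Probability = 1854/5040 = 103/280.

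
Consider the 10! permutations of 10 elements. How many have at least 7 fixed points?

286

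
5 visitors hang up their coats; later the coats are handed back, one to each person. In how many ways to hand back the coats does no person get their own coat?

Recurrence: !5 = 5·!4 + (-1)^5.
!5 = 5·9 - 1 = 44

44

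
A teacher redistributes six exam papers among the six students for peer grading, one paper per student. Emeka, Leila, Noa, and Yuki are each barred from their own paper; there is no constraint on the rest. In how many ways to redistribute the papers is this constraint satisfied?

Let A_j be the event that the j-th constrained one is fixed. By inclusion-exclusion over the 4 events:
Σ_{j=0}^{4} (-1)^j C(4,j)(6-j)!
= C(4,0)·6! - C(4,1)·5! + C(4,2)·4! - C(4,3)·3! + C(4,4)·2!
= 720 - 480 + 144 - 24 + 2
= 362

362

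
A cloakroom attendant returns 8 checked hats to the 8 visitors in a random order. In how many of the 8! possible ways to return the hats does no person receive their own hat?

Use !n = (n-1)(!(n-1) + !(n-2)).
!8 = 7·(1854 + 265) = 7·2119 = 14833

14833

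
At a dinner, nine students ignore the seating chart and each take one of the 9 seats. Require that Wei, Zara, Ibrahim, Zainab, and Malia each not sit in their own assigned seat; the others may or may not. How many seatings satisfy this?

Let A_j be the event that the j-th constrained one is fixed. By inclusion-exclusion over the 5 events:
Σ_{j=0}^{5} (-1)^j C(5,j)(9-j)!
= C(5,0)·9! - C(5,1)·8! + C(5,2)·7! - C(5,3)·6! + C(5,4)·5! - C(5,5)·4!
= 362880 - 201600 + 50400 - 7200 + 600 - 24
= 205056

205056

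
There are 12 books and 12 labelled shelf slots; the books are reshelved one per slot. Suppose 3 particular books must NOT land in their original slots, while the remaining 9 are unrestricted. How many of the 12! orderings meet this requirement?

369774720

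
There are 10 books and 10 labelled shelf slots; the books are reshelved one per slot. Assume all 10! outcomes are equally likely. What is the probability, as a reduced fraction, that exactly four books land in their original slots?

Favorable outcomes: C(10,4)·!6 = 210·265 = 55650.
Total outcomes: 10! = 3628800.
Probability = 55650/3628800 = 53/3456.

53/3456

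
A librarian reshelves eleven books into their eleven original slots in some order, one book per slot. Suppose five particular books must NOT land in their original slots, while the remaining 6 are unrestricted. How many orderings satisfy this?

25022880

Inclusion-exclusion on the 5 forbidden self-matches:
Σ_{j=0}^{5} (-1)^j C(5,j)(11-j)!
= C(5,0)·11! - C(5,1)·10! + C(5,2)·9! - C(5,3)·8! + C(5,4)·7! - C(5,5)·6!
= 39916800 - 18144000 + 3628800 - 403200 + 25200 - 720
= 25022880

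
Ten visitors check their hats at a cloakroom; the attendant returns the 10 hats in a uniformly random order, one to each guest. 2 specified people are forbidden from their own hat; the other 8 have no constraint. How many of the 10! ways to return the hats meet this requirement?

Let A_j be the event that the j-th constrained one is fixed. By inclusion-exclusion over the 2 events:
Σ_{j=0}^{2} (-1)^j C(2,j)(10-j)!
= C(2,0)·10! - C(2,1)·9! + C(2,2)·8!
= 3628800 - 725760 + 40320
= 2943360

2943360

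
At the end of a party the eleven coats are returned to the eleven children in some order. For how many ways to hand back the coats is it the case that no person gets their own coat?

14684570

!11 = 11! · Σ_{k=0}^{11} (-1)^k/k!
= 11! - 11!/1! + 11!/2! - 11!/3! + 11!/4! - 11!/5! + 11!/6! - 11!/7! + 11!/8! - 11!/9! + 11!/10! - 11!/11!
= 39916800 - 39916800 + 19958400 - 6652800 + 1663200 - 332640 + 55440 - 7920 + 990 - 110 + 11 - 1
= 14684570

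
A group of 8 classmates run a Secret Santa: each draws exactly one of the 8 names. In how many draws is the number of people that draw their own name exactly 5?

112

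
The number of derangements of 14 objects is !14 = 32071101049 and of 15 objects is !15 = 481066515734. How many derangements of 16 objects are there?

7697064251745

!16 = (16-1)·(!15 + !14) = 15·(481066515734 + 32071101049) = 15·513137616783 = 7697064251745.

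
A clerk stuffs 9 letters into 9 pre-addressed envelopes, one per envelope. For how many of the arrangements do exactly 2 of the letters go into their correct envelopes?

66744

Choose which 2 of the 9 are fixed: C(9,2) = 36.
The other 7 form a derangement: !7 = 1854.
Total: 36 × 1854 = 66744.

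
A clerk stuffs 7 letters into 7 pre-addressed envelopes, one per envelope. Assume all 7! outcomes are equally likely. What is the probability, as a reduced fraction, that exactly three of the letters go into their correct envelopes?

Favorable outcomes: C(7,3)·!4 = 35·9 = 315.
Total outcomes: 7! = 5040.
Probability = 315/5040 = 1/16.

1/16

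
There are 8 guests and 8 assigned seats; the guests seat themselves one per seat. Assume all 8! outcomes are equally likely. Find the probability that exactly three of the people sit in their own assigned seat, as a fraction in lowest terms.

11/180

Favorable outcomes: C(8,3)·!5 = 56·44 = 2464.
Total outcomes: 8! = 40320.
Probability = 2464/40320 = 11/180.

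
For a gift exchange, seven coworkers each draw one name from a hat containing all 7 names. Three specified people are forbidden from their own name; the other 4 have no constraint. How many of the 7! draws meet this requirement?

3216

Let A_j be the event that the j-th constrained one is fixed. By inclusion-exclusion over the 3 events:
Σ_{j=0}^{3} (-1)^j C(3,j)(7-j)!
= C(3,0)·7! - C(3,1)·6! + C(3,2)·5! - C(3,3)·4!
= 5040 - 2160 + 360 - 24
= 3216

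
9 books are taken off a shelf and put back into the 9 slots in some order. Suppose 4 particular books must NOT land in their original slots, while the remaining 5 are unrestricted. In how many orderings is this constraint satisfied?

229080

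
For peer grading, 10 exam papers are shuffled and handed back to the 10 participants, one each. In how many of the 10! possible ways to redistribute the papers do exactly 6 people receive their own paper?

1890

Pick the 6 fixed positions: C(10,6) = 210 ways.
The other 4 form a derangement: !4 = 9.
Total: 210 × 9 = 1890.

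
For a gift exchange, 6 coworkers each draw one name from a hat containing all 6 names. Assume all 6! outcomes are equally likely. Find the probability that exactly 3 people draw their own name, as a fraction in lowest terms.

1/18

Favorable outcomes: C(6,3)·!3 = 20·2 = 40.
Total outcomes: 6! = 720.
Probability = 40/720 = 1/18.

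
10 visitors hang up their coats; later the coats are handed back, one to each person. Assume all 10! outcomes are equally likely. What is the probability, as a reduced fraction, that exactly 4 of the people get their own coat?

53/3456

Favorable outcomes: C(10,4)·!6 = 210·265 = 55650.
Total outcomes: 10! = 3628800.
Probability = 55650/3628800 = 53/3456.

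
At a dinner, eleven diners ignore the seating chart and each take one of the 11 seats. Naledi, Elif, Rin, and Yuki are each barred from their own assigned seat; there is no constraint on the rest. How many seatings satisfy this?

27422640

Let A_j be the event that the j-th constrained one is fixed. By inclusion-exclusion over the 4 events:
Σ_{j=0}^{4} (-1)^j C(4,j)(11-j)!
= C(4,0)·11! - C(4,1)·10! + C(4,2)·9! - C(4,3)·8! + C(4,4)·7!
= 39916800 - 14515200 + 2177280 - 161280 + 5040
= 27422640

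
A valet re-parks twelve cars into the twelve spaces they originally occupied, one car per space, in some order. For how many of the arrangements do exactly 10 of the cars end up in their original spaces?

66

Choose which 10 of the 12 are fixed: C(12,10) = 66.
The other 2 form a derangement: !2 = 1.
Total: 66 × 1 = 66.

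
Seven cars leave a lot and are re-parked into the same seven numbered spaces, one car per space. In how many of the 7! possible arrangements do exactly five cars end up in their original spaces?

21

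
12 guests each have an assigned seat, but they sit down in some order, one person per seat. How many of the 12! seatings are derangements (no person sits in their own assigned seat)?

176214841

!12 = 12! · Σ_{k=0}^{12} (-1)^k/k!
= 12! - 12!/1! + 12!/2! - 12!/3! + 12!/4! - 12!/5! + 12!/6! - 12!/7! + 12!/8! - 12!/9! + 12!/10! - 12!/11! + 12!/12!
= 479001600 - 479001600 + 239500800 - 79833600 + 19958400 - 3991680 + 665280 - 95040 + 11880 - 1320 + 132 - 12 + 1
= 176214841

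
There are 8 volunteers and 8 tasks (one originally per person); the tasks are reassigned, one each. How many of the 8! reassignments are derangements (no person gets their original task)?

14833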